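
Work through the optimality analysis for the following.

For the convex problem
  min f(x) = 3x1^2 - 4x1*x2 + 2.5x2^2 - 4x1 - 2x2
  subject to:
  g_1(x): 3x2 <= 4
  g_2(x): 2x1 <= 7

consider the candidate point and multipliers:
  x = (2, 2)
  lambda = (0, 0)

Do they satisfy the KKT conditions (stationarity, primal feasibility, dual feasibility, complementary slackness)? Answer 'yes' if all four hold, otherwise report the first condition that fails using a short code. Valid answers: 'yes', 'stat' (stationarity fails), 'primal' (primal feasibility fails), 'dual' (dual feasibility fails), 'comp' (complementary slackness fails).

Gradient of f: grad f(x) = Q x + c = (0, 0)
Constraint values g_i(x) = a_i^T x - b_i:
  g_1((2, 2)) = 2
  g_2((2, 2)) = -3
Stationarity residual: grad f(x) + sum_i lambda_i a_i = (0, 0)
  -> stationarity OK
Primal feasibility (all g_i <= 0): FAILS
Dual feasibility (all lambda_i >= 0): OK
Complementary slackness (lambda_i * g_i(x) = 0 for all i): OK

Verdict: the first failing condition is primal_feasibility -> primal.

primal


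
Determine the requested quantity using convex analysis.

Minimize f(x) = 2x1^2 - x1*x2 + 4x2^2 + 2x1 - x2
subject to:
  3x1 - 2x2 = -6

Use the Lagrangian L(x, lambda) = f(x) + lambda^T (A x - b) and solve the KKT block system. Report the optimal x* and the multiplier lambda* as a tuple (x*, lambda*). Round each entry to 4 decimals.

Form the Lagrangian:
  L(x, lambda) = (1/2) x^T Q x + c^T x + lambda^T (A x - b)
Stationarity (grad_x L = 0): Q x + c + A^T lambda = 0.
Primal feasibility: A x = b.

This gives the KKT block system:
  [ Q   A^T ] [ x     ]   [-c ]
  [ A    0  ] [ lambda ] = [ b ]

Solving the linear system:
  x*      = (-1.7632, 0.3553)
  lambda* = (1.8026)
  f(x*)   = 3.4671

x* = (-1.7632, 0.3553), lambda* = (1.8026)


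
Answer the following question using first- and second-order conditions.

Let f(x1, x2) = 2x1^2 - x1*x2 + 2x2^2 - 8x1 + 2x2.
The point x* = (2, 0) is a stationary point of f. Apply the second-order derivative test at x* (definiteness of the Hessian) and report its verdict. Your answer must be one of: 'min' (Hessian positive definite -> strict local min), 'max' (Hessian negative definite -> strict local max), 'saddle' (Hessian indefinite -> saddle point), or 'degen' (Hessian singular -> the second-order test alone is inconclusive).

Compute the Hessian H = grad^2 f:
  H = [[4, -1], [-1, 4]]
Verify stationarity: grad f(x*) = H x* + g = (0, 0).
Eigenvalues of H: 3, 5.
Both eigenvalues > 0, so H is positive definite -> x* is a strict local min.

min


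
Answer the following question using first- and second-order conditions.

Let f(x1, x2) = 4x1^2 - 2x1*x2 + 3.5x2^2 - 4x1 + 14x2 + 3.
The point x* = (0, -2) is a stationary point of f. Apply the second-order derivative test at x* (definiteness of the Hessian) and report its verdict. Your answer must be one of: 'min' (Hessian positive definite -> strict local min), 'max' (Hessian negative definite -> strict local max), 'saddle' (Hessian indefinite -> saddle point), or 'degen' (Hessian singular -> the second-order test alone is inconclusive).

Compute the Hessian H = grad^2 f:
  H = [[8, -2], [-2, 7]]
Verify stationarity: grad f(x*) = H x* + g = (0, 0).
Eigenvalues of H: 5.4384, 9.5616.
Both eigenvalues > 0, so H is positive definite -> x* is a strict local min.

min


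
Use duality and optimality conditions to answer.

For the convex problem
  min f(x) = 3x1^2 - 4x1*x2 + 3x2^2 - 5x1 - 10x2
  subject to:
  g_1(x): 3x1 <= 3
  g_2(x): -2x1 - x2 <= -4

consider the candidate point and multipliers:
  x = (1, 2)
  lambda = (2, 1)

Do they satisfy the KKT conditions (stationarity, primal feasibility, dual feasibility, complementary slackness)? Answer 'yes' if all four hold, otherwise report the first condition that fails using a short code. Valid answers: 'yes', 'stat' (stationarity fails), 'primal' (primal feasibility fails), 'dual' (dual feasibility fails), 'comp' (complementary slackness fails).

Gradient of f: grad f(x) = Q x + c = (-7, -2)
Constraint values g_i(x) = a_i^T x - b_i:
  g_1((1, 2)) = 0
  g_2((1, 2)) = 0
Stationarity residual: grad f(x) + sum_i lambda_i a_i = (-3, -3)
  -> stationarity FAILS
Primal feasibility (all g_i <= 0): OK
Dual feasibility (all lambda_i >= 0): OK
Complementary slackness (lambda_i * g_i(x) = 0 for all i): OK

Verdict: the first failing condition is stationarity -> stat.

stat


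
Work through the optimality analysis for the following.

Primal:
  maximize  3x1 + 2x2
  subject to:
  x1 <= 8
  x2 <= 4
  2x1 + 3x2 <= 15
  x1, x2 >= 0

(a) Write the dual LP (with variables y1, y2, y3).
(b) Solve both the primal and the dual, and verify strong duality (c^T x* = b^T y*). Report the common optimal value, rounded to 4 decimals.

The standard primal-dual pair for 'max c^T x s.t. A x <= b, x >= 0' is:
  Dual:  min b^T y  s.t.  A^T y >= c,  y >= 0.

So the dual LP is:
  minimize  8y1 + 4y2 + 15y3
  subject to:
    y1 + 2y3 >= 3
    y2 + 3y3 >= 2
    y1, y2, y3 >= 0

Solving the primal: x* = (7.5, 0).
  primal value c^T x* = 22.5.
Solving the dual: y* = (0, 0, 1.5).
  dual value b^T y* = 22.5.
Strong duality: c^T x* = b^T y*. Confirmed.

22.5


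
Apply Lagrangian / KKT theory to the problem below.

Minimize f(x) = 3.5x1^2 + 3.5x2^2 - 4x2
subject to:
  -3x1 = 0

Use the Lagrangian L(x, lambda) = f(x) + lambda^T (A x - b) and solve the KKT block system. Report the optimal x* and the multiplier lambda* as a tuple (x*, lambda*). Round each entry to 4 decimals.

Form the Lagrangian:
  L(x, lambda) = (1/2) x^T Q x + c^T x + lambda^T (A x - b)
Stationarity (grad_x L = 0): Q x + c + A^T lambda = 0.
Primal feasibility: A x = b.

This gives the KKT block system:
  [ Q   A^T ] [ x     ]   [-c ]
  [ A    0  ] [ lambda ] = [ b ]

Solving the linear system:
  x*      = (0, 0.5714)
  lambda* = (0)
  f(x*)   = -1.1429

x* = (0, 0.5714), lambda* = (0)


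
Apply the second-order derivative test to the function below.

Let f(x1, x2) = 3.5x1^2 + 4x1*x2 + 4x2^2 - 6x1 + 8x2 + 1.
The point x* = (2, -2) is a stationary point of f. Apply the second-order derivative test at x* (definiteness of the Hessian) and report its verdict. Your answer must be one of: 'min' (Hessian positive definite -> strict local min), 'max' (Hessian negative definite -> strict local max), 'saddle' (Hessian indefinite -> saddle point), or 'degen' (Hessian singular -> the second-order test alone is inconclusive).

Compute the Hessian H = grad^2 f:
  H = [[7, 4], [4, 8]]
Verify stationarity: grad f(x*) = H x* + g = (0, 0).
Eigenvalues of H: 3.4689, 11.5311.
Both eigenvalues > 0, so H is positive definite -> x* is a strict local min.

min


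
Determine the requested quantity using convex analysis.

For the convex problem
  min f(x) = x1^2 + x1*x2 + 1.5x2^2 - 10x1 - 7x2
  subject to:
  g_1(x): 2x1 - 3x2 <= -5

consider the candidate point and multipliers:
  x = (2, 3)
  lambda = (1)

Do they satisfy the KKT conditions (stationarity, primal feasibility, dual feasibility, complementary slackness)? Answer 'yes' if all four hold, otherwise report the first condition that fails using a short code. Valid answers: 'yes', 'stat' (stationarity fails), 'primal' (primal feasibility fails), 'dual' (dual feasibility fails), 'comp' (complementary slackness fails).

Gradient of f: grad f(x) = Q x + c = (-3, 4)
Constraint values g_i(x) = a_i^T x - b_i:
  g_1((2, 3)) = 0
Stationarity residual: grad f(x) + sum_i lambda_i a_i = (-1, 1)
  -> stationarity FAILS
Primal feasibility (all g_i <= 0): OK
Dual feasibility (all lambda_i >= 0): OK
Complementary slackness (lambda_i * g_i(x) = 0 for all i): OK

Verdict: the first failing condition is stationarity -> stat.

stat


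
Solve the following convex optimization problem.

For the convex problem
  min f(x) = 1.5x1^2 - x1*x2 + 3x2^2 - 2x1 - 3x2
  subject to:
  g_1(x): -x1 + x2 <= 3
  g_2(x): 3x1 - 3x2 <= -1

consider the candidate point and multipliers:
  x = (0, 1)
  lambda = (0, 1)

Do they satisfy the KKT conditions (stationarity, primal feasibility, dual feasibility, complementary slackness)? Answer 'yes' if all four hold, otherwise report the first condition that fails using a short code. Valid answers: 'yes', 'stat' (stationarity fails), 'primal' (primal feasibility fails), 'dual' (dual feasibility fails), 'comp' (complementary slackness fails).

Gradient of f: grad f(x) = Q x + c = (-3, 3)
Constraint values g_i(x) = a_i^T x - b_i:
  g_1((0, 1)) = -2
  g_2((0, 1)) = -2
Stationarity residual: grad f(x) + sum_i lambda_i a_i = (0, 0)
  -> stationarity OK
Primal feasibility (all g_i <= 0): OK
Dual feasibility (all lambda_i >= 0): OK
Complementary slackness (lambda_i * g_i(x) = 0 for all i): FAILS

Verdict: the first failing condition is complementary_slackness -> comp.

comp


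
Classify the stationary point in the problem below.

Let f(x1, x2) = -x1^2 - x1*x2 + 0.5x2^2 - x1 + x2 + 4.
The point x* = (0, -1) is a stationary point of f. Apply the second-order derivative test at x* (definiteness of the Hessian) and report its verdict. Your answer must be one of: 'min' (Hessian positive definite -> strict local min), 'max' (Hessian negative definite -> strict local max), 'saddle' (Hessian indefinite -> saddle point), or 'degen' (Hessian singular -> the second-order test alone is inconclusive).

Compute the Hessian H = grad^2 f:
  H = [[-2, -1], [-1, 1]]
Verify stationarity: grad f(x*) = H x* + g = (0, 0).
Eigenvalues of H: -2.3028, 1.3028.
Eigenvalues have mixed signs, so H is indefinite -> x* is a saddle point.

saddle


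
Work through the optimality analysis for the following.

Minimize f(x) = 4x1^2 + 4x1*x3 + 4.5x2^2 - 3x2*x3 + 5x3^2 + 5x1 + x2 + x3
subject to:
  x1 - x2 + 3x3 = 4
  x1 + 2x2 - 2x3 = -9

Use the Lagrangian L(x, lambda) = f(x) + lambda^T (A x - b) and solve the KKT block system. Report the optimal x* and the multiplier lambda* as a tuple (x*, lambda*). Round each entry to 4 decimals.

Form the Lagrangian:
  L(x, lambda) = (1/2) x^T Q x + c^T x + lambda^T (A x - b)
Stationarity (grad_x L = 0): Q x + c + A^T lambda = 0.
Primal feasibility: A x = b.

This gives the KKT block system:
  [ Q   A^T ] [ x     ]   [-c ]
  [ A    0  ] [ lambda ] = [ b ]

Solving the linear system:
  x*      = (-2.8444, -1.1946, 1.8833)
  lambda* = (1.6809, 8.5409)
  f(x*)   = 28.3054

x* = (-2.8444, -1.1946, 1.8833), lambda* = (1.6809, 8.5409)


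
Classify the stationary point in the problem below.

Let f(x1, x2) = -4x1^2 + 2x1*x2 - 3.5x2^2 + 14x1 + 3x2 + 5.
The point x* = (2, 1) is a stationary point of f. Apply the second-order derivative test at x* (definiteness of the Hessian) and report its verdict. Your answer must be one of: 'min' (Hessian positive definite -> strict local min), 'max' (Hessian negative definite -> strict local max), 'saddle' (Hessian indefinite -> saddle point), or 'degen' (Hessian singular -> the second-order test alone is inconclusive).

Compute the Hessian H = grad^2 f:
  H = [[-8, 2], [2, -7]]
Verify stationarity: grad f(x*) = H x* + g = (0, 0).
Eigenvalues of H: -9.5616, -5.4384.
Both eigenvalues < 0, so H is negative definite -> x* is a strict local max.

max


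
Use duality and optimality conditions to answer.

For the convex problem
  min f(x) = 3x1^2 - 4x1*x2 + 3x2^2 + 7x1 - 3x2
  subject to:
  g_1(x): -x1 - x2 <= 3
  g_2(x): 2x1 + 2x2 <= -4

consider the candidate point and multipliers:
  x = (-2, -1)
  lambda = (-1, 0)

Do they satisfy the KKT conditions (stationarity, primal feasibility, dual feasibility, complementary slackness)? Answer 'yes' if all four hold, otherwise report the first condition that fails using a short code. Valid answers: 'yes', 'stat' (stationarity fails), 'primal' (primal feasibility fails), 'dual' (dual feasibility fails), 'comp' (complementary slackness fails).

Gradient of f: grad f(x) = Q x + c = (-1, -1)
Constraint values g_i(x) = a_i^T x - b_i:
  g_1((-2, -1)) = 0
  g_2((-2, -1)) = -2
Stationarity residual: grad f(x) + sum_i lambda_i a_i = (0, 0)
  -> stationarity OK
Primal feasibility (all g_i <= 0): OK
Dual feasibility (all lambda_i >= 0): FAILS
Complementary slackness (lambda_i * g_i(x) = 0 for all i): OK

Verdict: the first failing condition is dual_feasibility -> dual.

dual


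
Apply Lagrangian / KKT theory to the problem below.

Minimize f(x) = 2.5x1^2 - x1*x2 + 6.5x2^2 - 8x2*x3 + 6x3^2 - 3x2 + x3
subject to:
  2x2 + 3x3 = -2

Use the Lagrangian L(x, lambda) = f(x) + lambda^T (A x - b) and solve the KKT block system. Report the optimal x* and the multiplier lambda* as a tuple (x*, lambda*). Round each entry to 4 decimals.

Form the Lagrangian:
  L(x, lambda) = (1/2) x^T Q x + c^T x + lambda^T (A x - b)
Stationarity (grad_x L = 0): Q x + c + A^T lambda = 0.
Primal feasibility: A x = b.

This gives the KKT block system:
  [ Q   A^T ] [ x     ]   [-c ]
  [ A    0  ] [ lambda ] = [ b ]

Solving the linear system:
  x*      = (-0.0486, -0.2431, -0.5046)
  lambda* = (1.037)
  f(x*)   = 1.1493

x* = (-0.0486, -0.2431, -0.5046), lambda* = (1.037)


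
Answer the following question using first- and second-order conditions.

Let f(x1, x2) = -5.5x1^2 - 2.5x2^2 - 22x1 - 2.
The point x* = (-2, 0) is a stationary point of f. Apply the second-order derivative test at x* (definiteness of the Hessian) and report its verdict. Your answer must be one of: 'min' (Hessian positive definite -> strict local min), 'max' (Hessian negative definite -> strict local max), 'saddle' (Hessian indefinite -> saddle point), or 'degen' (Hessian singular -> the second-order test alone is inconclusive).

Compute the Hessian H = grad^2 f:
  H = [[-11, 0], [0, -5]]
Verify stationarity: grad f(x*) = H x* + g = (0, 0).
Eigenvalues of H: -11, -5.
Both eigenvalues < 0, so H is negative definite -> x* is a strict local max.

max


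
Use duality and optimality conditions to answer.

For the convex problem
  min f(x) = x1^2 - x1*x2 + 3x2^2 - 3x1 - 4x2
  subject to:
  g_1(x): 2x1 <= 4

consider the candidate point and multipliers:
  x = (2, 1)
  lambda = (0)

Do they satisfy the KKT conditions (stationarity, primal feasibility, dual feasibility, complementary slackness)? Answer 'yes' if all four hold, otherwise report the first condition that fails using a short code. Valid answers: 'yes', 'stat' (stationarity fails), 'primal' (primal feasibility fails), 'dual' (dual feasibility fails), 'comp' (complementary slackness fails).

Gradient of f: grad f(x) = Q x + c = (0, 0)
Constraint values g_i(x) = a_i^T x - b_i:
  g_1((2, 1)) = 0
Stationarity residual: grad f(x) + sum_i lambda_i a_i = (0, 0)
  -> stationarity OK
Primal feasibility (all g_i <= 0): OK
Dual feasibility (all lambda_i >= 0): OK
Complementary slackness (lambda_i * g_i(x) = 0 for all i): OK

Verdict: yes, KKT holds.

yes


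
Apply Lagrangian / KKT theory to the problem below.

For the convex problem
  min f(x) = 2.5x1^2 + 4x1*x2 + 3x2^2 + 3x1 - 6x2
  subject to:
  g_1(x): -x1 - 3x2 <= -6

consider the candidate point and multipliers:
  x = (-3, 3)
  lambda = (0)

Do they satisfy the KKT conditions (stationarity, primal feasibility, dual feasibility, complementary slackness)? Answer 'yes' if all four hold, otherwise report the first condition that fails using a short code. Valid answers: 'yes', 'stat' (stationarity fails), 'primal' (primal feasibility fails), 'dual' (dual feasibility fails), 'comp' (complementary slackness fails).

Gradient of f: grad f(x) = Q x + c = (0, 0)
Constraint values g_i(x) = a_i^T x - b_i:
  g_1((-3, 3)) = 0
Stationarity residual: grad f(x) + sum_i lambda_i a_i = (0, 0)
  -> stationarity OK
Primal feasibility (all g_i <= 0): OK
Dual feasibility (all lambda_i >= 0): OK
Complementary slackness (lambda_i * g_i(x) = 0 for all i): OK

Verdict: yes, KKT holds.

yes


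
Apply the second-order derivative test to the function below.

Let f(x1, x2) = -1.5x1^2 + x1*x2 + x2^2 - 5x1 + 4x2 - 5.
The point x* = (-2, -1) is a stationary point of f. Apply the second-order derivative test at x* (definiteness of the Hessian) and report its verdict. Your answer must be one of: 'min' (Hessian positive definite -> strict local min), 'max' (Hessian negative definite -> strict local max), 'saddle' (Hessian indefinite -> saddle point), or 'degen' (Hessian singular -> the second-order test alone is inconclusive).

Compute the Hessian H = grad^2 f:
  H = [[-3, 1], [1, 2]]
Verify stationarity: grad f(x*) = H x* + g = (0, 0).
Eigenvalues of H: -3.1926, 2.1926.
Eigenvalues have mixed signs, so H is indefinite -> x* is a saddle point.

saddle


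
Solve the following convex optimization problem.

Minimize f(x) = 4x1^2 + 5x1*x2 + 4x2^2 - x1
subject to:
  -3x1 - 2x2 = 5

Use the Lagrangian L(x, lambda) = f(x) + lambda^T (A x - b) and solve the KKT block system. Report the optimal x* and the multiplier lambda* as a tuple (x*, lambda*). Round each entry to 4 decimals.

Form the Lagrangian:
  L(x, lambda) = (1/2) x^T Q x + c^T x + lambda^T (A x - b)
Stationarity (grad_x L = 0): Q x + c + A^T lambda = 0.
Primal feasibility: A x = b.

This gives the KKT block system:
  [ Q   A^T ] [ x     ]   [-c ]
  [ A    0  ] [ lambda ] = [ b ]

Solving the linear system:
  x*      = (-1.5, -0.25)
  lambda* = (-4.75)
  f(x*)   = 12.625

x* = (-1.5, -0.25), lambda* = (-4.75)


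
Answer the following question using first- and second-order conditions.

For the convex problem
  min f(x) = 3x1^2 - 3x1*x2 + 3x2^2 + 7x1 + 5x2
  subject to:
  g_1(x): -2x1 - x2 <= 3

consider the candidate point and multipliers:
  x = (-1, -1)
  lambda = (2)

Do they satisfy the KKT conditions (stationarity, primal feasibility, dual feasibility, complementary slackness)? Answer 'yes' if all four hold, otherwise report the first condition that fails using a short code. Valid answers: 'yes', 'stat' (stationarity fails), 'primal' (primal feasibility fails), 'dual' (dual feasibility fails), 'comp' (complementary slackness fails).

Gradient of f: grad f(x) = Q x + c = (4, 2)
Constraint values g_i(x) = a_i^T x - b_i:
  g_1((-1, -1)) = 0
Stationarity residual: grad f(x) + sum_i lambda_i a_i = (0, 0)
  -> stationarity OK
Primal feasibility (all g_i <= 0): OK
Dual feasibility (all lambda_i >= 0): OK
Complementary slackness (lambda_i * g_i(x) = 0 for all i): OK

Verdict: yes, KKT holds.

yes


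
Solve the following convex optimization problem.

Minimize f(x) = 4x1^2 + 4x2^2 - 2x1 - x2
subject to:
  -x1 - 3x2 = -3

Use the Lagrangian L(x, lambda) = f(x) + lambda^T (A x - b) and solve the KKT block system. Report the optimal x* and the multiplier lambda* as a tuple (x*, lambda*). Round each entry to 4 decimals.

Form the Lagrangian:
  L(x, lambda) = (1/2) x^T Q x + c^T x + lambda^T (A x - b)
Stationarity (grad_x L = 0): Q x + c + A^T lambda = 0.
Primal feasibility: A x = b.

This gives the KKT block system:
  [ Q   A^T ] [ x     ]   [-c ]
  [ A    0  ] [ lambda ] = [ b ]

Solving the linear system:
  x*      = (0.4875, 0.8375)
  lambda* = (1.9)
  f(x*)   = 1.9437

x* = (0.4875, 0.8375), lambda* = (1.9)


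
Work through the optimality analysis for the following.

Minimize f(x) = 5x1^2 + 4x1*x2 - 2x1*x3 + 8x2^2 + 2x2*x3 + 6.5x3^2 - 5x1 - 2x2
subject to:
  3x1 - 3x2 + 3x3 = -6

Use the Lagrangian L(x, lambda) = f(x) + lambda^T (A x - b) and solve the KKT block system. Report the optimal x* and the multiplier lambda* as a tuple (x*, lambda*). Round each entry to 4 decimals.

Form the Lagrangian:
  L(x, lambda) = (1/2) x^T Q x + c^T x + lambda^T (A x - b)
Stationarity (grad_x L = 0): Q x + c + A^T lambda = 0.
Primal feasibility: A x = b.

This gives the KKT block system:
  [ Q   A^T ] [ x     ]   [-c ]
  [ A    0  ] [ lambda ] = [ b ]

Solving the linear system:
  x*      = (-0.5665, 0.7465, -0.687)
  lambda* = (2.1016)
  f(x*)   = 6.9744

x* = (-0.5665, 0.7465, -0.687), lambda* = (2.1016)


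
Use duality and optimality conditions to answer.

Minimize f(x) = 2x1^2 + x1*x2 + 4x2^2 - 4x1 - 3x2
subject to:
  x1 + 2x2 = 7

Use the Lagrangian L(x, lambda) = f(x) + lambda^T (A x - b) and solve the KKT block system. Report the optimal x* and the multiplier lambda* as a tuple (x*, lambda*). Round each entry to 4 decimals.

Form the Lagrangian:
  L(x, lambda) = (1/2) x^T Q x + c^T x + lambda^T (A x - b)
Stationarity (grad_x L = 0): Q x + c + A^T lambda = 0.
Primal feasibility: A x = b.

This gives the KKT block system:
  [ Q   A^T ] [ x     ]   [-c ]
  [ A    0  ] [ lambda ] = [ b ]

Solving the linear system:
  x*      = (2.6, 2.2)
  lambda* = (-8.6)
  f(x*)   = 21.6

x* = (2.6, 2.2), lambda* = (-8.6)


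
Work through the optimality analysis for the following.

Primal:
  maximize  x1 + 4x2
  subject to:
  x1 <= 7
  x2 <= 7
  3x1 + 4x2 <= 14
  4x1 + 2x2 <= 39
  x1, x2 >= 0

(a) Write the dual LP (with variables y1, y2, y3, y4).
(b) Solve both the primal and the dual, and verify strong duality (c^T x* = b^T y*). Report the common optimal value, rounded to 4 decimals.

The standard primal-dual pair for 'max c^T x s.t. A x <= b, x >= 0' is:
  Dual:  min b^T y  s.t.  A^T y >= c,  y >= 0.

So the dual LP is:
  minimize  7y1 + 7y2 + 14y3 + 39y4
  subject to:
    y1 + 3y3 + 4y4 >= 1
    y2 + 4y3 + 2y4 >= 4
    y1, y2, y3, y4 >= 0

Solving the primal: x* = (0, 3.5).
  primal value c^T x* = 14.
Solving the dual: y* = (0, 0, 1, 0).
  dual value b^T y* = 14.
Strong duality: c^T x* = b^T y*. Confirmed.

14


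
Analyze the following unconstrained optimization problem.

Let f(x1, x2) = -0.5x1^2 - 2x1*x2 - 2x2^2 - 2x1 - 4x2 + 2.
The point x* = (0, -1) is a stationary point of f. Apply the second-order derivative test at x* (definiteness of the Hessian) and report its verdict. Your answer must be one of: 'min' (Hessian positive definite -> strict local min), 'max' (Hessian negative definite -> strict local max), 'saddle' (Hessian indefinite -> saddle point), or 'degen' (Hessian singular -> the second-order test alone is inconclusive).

Compute the Hessian H = grad^2 f:
  H = [[-1, -2], [-2, -4]]
Verify stationarity: grad f(x*) = H x* + g = (0, 0).
Eigenvalues of H: -5, 0.
H has a zero eigenvalue (singular; negative semidefinite but not definite), so H is neither positive definite, negative definite, nor indefinite. The second-order test alone is inconclusive -> degen.
(Indeed, f is constant along the null direction of H through x*, so x* is not a strict local extremum.)

degen


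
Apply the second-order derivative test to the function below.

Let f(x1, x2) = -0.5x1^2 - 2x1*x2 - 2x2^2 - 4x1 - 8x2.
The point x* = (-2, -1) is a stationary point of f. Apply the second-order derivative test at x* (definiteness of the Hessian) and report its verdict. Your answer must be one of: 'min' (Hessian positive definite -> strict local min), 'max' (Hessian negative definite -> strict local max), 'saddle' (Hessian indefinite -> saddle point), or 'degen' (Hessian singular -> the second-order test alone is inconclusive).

Compute the Hessian H = grad^2 f:
  H = [[-1, -2], [-2, -4]]
Verify stationarity: grad f(x*) = H x* + g = (0, 0).
Eigenvalues of H: -5, 0.
H has a zero eigenvalue (singular; negative semidefinite but not definite), so H is neither positive definite, negative definite, nor indefinite. The second-order test alone is inconclusive -> degen.
(Indeed, f is constant along the null direction of H through x*, so x* is not a strict local extremum.)

degen


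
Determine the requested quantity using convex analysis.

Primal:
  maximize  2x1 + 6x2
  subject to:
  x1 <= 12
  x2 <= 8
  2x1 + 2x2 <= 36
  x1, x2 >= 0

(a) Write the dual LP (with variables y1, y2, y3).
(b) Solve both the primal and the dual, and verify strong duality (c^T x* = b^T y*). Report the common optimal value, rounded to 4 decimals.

The standard primal-dual pair for 'max c^T x s.t. A x <= b, x >= 0' is:
  Dual:  min b^T y  s.t.  A^T y >= c,  y >= 0.

So the dual LP is:
  minimize  12y1 + 8y2 + 36y3
  subject to:
    y1 + 2y3 >= 2
    y2 + 2y3 >= 6
    y1, y2, y3 >= 0

Solving the primal: x* = (10, 8).
  primal value c^T x* = 68.
Solving the dual: y* = (0, 4, 1).
  dual value b^T y* = 68.
Strong duality: c^T x* = b^T y*. Confirmed.

68


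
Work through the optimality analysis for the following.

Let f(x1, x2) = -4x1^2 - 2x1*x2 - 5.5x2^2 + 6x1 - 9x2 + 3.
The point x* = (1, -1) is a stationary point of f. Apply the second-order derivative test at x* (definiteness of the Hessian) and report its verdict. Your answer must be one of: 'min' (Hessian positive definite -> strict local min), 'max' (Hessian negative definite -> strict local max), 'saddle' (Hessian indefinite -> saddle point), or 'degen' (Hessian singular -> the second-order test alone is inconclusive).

Compute the Hessian H = grad^2 f:
  H = [[-8, -2], [-2, -11]]
Verify stationarity: grad f(x*) = H x* + g = (0, 0).
Eigenvalues of H: -12, -7.
Both eigenvalues < 0, so H is negative definite -> x* is a strict local max.

max


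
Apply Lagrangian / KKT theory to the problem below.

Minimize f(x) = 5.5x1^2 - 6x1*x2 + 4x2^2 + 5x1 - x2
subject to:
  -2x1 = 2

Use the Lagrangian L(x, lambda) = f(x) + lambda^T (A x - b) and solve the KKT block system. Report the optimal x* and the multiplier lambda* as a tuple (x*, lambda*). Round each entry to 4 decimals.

Form the Lagrangian:
  L(x, lambda) = (1/2) x^T Q x + c^T x + lambda^T (A x - b)
Stationarity (grad_x L = 0): Q x + c + A^T lambda = 0.
Primal feasibility: A x = b.

This gives the KKT block system:
  [ Q   A^T ] [ x     ]   [-c ]
  [ A    0  ] [ lambda ] = [ b ]

Solving the linear system:
  x*      = (-1, -0.625)
  lambda* = (-1.125)
  f(x*)   = -1.0625

x* = (-1, -0.625), lambda* = (-1.125)


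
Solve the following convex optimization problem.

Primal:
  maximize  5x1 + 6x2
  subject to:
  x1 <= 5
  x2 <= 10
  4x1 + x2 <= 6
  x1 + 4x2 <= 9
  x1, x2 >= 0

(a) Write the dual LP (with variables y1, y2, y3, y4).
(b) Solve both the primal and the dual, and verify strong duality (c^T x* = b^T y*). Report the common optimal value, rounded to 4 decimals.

The standard primal-dual pair for 'max c^T x s.t. A x <= b, x >= 0' is:
  Dual:  min b^T y  s.t.  A^T y >= c,  y >= 0.

So the dual LP is:
  minimize  5y1 + 10y2 + 6y3 + 9y4
  subject to:
    y1 + 4y3 + y4 >= 5
    y2 + y3 + 4y4 >= 6
    y1, y2, y3, y4 >= 0

Solving the primal: x* = (1, 2).
  primal value c^T x* = 17.
Solving the dual: y* = (0, 0, 0.9333, 1.2667).
  dual value b^T y* = 17.
Strong duality: c^T x* = b^T y*. Confirmed.

17


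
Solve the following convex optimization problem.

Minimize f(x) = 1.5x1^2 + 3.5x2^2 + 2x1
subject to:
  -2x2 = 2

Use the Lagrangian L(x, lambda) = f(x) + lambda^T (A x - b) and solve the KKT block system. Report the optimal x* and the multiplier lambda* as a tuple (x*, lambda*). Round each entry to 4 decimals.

Form the Lagrangian:
  L(x, lambda) = (1/2) x^T Q x + c^T x + lambda^T (A x - b)
Stationarity (grad_x L = 0): Q x + c + A^T lambda = 0.
Primal feasibility: A x = b.

This gives the KKT block system:
  [ Q   A^T ] [ x     ]   [-c ]
  [ A    0  ] [ lambda ] = [ b ]

Solving the linear system:
  x*      = (-0.6667, -1)
  lambda* = (-3.5)
  f(x*)   = 2.8333

x* = (-0.6667, -1), lambda* = (-3.5)


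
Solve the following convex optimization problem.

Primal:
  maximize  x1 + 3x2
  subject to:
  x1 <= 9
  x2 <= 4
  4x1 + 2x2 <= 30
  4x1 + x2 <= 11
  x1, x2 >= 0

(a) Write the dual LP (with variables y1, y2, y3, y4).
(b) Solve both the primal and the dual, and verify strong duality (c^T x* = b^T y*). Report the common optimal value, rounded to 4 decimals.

The standard primal-dual pair for 'max c^T x s.t. A x <= b, x >= 0' is:
  Dual:  min b^T y  s.t.  A^T y >= c,  y >= 0.

So the dual LP is:
  minimize  9y1 + 4y2 + 30y3 + 11y4
  subject to:
    y1 + 4y3 + 4y4 >= 1
    y2 + 2y3 + y4 >= 3
    y1, y2, y3, y4 >= 0

Solving the primal: x* = (1.75, 4).
  primal value c^T x* = 13.75.
Solving the dual: y* = (0, 2.75, 0, 0.25).
  dual value b^T y* = 13.75.
Strong duality: c^T x* = b^T y*. Confirmed.

13.75


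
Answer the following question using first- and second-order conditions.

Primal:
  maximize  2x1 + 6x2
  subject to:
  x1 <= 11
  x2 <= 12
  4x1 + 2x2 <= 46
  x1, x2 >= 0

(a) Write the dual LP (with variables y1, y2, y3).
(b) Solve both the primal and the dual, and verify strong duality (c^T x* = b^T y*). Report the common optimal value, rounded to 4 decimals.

The standard primal-dual pair for 'max c^T x s.t. A x <= b, x >= 0' is:
  Dual:  min b^T y  s.t.  A^T y >= c,  y >= 0.

So the dual LP is:
  minimize  11y1 + 12y2 + 46y3
  subject to:
    y1 + 4y3 >= 2
    y2 + 2y3 >= 6
    y1, y2, y3 >= 0

Solving the primal: x* = (5.5, 12).
  primal value c^T x* = 83.
Solving the dual: y* = (0, 5, 0.5).
  dual value b^T y* = 83.
Strong duality: c^T x* = b^T y*. Confirmed.

83


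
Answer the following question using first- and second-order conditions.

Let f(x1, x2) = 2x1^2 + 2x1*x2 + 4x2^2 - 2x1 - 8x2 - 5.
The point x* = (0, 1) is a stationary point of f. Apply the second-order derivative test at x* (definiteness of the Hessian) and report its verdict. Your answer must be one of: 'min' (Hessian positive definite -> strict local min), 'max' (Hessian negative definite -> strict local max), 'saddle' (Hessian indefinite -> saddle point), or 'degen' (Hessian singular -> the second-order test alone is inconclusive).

Compute the Hessian H = grad^2 f:
  H = [[4, 2], [2, 8]]
Verify stationarity: grad f(x*) = H x* + g = (0, 0).
Eigenvalues of H: 3.1716, 8.8284.
Both eigenvalues > 0, so H is positive definite -> x* is a strict local min.

min


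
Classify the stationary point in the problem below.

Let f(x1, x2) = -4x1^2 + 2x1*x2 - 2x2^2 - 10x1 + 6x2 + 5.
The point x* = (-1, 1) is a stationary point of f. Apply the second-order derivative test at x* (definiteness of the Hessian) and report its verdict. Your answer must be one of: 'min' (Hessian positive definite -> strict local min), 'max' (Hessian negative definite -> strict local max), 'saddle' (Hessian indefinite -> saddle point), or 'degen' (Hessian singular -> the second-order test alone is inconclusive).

Compute the Hessian H = grad^2 f:
  H = [[-8, 2], [2, -4]]
Verify stationarity: grad f(x*) = H x* + g = (0, 0).
Eigenvalues of H: -8.8284, -3.1716.
Both eigenvalues < 0, so H is negative definite -> x* is a strict local max.

max


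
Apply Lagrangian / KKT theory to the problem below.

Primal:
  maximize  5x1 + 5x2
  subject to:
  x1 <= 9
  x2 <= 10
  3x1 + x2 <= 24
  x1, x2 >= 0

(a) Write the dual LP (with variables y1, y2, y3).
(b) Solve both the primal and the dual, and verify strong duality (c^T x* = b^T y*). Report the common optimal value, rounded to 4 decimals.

The standard primal-dual pair for 'max c^T x s.t. A x <= b, x >= 0' is:
  Dual:  min b^T y  s.t.  A^T y >= c,  y >= 0.

So the dual LP is:
  minimize  9y1 + 10y2 + 24y3
  subject to:
    y1 + 3y3 >= 5
    y2 + y3 >= 5
    y1, y2, y3 >= 0

Solving the primal: x* = (4.6667, 10).
  primal value c^T x* = 73.3333.
Solving the dual: y* = (0, 3.3333, 1.6667).
  dual value b^T y* = 73.3333.
Strong duality: c^T x* = b^T y*. Confirmed.

73.3333


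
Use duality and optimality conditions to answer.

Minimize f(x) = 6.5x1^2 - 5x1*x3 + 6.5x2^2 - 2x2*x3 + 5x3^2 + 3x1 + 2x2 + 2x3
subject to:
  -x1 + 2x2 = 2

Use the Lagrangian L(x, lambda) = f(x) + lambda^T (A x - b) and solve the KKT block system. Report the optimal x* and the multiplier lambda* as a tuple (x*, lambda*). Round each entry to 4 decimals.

Form the Lagrangian:
  L(x, lambda) = (1/2) x^T Q x + c^T x + lambda^T (A x - b)
Stationarity (grad_x L = 0): Q x + c + A^T lambda = 0.
Primal feasibility: A x = b.

This gives the KKT block system:
  [ Q   A^T ] [ x     ]   [-c ]
  [ A    0  ] [ lambda ] = [ b ]

Solving the linear system:
  x*      = (-0.83, 0.585, -0.498)
  lambda* = (-5.3004)
  f(x*)   = 4.1423

x* = (-0.83, 0.585, -0.498), lambda* = (-5.3004)


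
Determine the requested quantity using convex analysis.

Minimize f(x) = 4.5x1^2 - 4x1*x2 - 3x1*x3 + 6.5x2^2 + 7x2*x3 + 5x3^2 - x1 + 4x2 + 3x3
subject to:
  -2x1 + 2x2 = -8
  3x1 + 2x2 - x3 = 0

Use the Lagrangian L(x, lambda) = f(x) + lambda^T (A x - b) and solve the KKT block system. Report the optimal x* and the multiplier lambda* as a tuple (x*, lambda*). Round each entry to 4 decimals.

Form the Lagrangian:
  L(x, lambda) = (1/2) x^T Q x + c^T x + lambda^T (A x - b)
Stationarity (grad_x L = 0): Q x + c + A^T lambda = 0.
Primal feasibility: A x = b.

This gives the KKT block system:
  [ Q   A^T ] [ x     ]   [-c ]
  [ A    0  ] [ lambda ] = [ b ]

Solving the linear system:
  x*      = (1.9408, -2.0592, 1.7039)
  lambda* = (9.5, -0.1974)
  f(x*)   = 35.4671

x* = (1.9408, -2.0592, 1.7039), lambda* = (9.5, -0.1974)


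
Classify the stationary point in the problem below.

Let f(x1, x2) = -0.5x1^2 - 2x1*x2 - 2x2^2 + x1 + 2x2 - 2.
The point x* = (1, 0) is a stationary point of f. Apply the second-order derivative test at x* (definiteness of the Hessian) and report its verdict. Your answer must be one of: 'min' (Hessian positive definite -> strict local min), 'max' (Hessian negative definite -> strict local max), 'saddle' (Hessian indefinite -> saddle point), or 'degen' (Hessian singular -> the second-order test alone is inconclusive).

Compute the Hessian H = grad^2 f:
  H = [[-1, -2], [-2, -4]]
Verify stationarity: grad f(x*) = H x* + g = (0, 0).
Eigenvalues of H: -5, 0.
H has a zero eigenvalue (singular; negative semidefinite but not definite), so H is neither positive definite, negative definite, nor indefinite. The second-order test alone is inconclusive -> degen.
(Indeed, f is constant along the null direction of H through x*, so x* is not a strict local extremum.)

degen


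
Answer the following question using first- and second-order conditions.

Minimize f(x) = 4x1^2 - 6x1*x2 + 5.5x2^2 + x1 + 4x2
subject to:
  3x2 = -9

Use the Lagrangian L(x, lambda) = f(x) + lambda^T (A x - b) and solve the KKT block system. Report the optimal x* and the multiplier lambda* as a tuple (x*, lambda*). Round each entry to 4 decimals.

Form the Lagrangian:
  L(x, lambda) = (1/2) x^T Q x + c^T x + lambda^T (A x - b)
Stationarity (grad_x L = 0): Q x + c + A^T lambda = 0.
Primal feasibility: A x = b.

This gives the KKT block system:
  [ Q   A^T ] [ x     ]   [-c ]
  [ A    0  ] [ lambda ] = [ b ]

Solving the linear system:
  x*      = (-2.375, -3)
  lambda* = (4.9167)
  f(x*)   = 14.9375

x* = (-2.375, -3), lambda* = (4.9167)


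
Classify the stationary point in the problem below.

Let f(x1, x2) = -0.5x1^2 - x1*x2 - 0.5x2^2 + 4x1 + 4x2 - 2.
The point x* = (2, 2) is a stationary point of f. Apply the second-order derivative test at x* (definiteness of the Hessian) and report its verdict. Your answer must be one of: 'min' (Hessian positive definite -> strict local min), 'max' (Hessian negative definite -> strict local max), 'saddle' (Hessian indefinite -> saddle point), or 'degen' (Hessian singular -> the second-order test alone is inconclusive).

Compute the Hessian H = grad^2 f:
  H = [[-1, -1], [-1, -1]]
Verify stationarity: grad f(x*) = H x* + g = (0, 0).
Eigenvalues of H: -2, 0.
H has a zero eigenvalue (singular; negative semidefinite but not definite), so H is neither positive definite, negative definite, nor indefinite. The second-order test alone is inconclusive -> degen.
(Indeed, f is constant along the null direction of H through x*, so x* is not a strict local extremum.)

degen


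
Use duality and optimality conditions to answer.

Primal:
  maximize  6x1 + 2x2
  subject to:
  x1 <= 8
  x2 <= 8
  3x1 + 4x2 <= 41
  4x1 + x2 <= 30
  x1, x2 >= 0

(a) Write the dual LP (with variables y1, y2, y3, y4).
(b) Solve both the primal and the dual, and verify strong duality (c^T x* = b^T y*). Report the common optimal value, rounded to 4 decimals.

The standard primal-dual pair for 'max c^T x s.t. A x <= b, x >= 0' is:
  Dual:  min b^T y  s.t.  A^T y >= c,  y >= 0.

So the dual LP is:
  minimize  8y1 + 8y2 + 41y3 + 30y4
  subject to:
    y1 + 3y3 + 4y4 >= 6
    y2 + 4y3 + y4 >= 2
    y1, y2, y3, y4 >= 0

Solving the primal: x* = (6.0769, 5.6923).
  primal value c^T x* = 47.8462.
Solving the dual: y* = (0, 0, 0.1538, 1.3846).
  dual value b^T y* = 47.8462.
Strong duality: c^T x* = b^T y*. Confirmed.

47.8462


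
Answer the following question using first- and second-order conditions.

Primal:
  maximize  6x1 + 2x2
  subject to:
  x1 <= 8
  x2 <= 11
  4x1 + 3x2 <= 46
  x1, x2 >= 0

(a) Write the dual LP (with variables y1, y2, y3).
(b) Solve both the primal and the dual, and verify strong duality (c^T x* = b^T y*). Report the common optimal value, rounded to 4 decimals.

The standard primal-dual pair for 'max c^T x s.t. A x <= b, x >= 0' is:
  Dual:  min b^T y  s.t.  A^T y >= c,  y >= 0.

So the dual LP is:
  minimize  8y1 + 11y2 + 46y3
  subject to:
    y1 + 4y3 >= 6
    y2 + 3y3 >= 2
    y1, y2, y3 >= 0

Solving the primal: x* = (8, 4.6667).
  primal value c^T x* = 57.3333.
Solving the dual: y* = (3.3333, 0, 0.6667).
  dual value b^T y* = 57.3333.
Strong duality: c^T x* = b^T y*. Confirmed.

57.3333


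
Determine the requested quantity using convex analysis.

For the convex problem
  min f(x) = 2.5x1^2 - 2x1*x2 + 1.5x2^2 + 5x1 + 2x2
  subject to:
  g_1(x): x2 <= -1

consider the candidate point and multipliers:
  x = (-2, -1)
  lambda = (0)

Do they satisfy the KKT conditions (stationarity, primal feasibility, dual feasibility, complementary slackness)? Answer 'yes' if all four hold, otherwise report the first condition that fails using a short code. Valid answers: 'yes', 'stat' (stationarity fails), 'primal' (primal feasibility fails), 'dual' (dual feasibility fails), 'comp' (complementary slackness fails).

Gradient of f: grad f(x) = Q x + c = (-3, 3)
Constraint values g_i(x) = a_i^T x - b_i:
  g_1((-2, -1)) = 0
Stationarity residual: grad f(x) + sum_i lambda_i a_i = (-3, 3)
  -> stationarity FAILS
Primal feasibility (all g_i <= 0): OK
Dual feasibility (all lambda_i >= 0): OK
Complementary slackness (lambda_i * g_i(x) = 0 for all i): OK

Verdict: the first failing condition is stationarity -> stat.

stat


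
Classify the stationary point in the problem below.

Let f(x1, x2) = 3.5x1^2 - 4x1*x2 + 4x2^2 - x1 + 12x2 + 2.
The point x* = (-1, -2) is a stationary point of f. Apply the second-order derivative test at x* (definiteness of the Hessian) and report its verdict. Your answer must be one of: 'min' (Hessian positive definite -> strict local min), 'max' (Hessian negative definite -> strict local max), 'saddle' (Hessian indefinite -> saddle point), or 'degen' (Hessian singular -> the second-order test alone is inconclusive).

Compute the Hessian H = grad^2 f:
  H = [[7, -4], [-4, 8]]
Verify stationarity: grad f(x*) = H x* + g = (0, 0).
Eigenvalues of H: 3.4689, 11.5311.
Both eigenvalues > 0, so H is positive definite -> x* is a strict local min.

min


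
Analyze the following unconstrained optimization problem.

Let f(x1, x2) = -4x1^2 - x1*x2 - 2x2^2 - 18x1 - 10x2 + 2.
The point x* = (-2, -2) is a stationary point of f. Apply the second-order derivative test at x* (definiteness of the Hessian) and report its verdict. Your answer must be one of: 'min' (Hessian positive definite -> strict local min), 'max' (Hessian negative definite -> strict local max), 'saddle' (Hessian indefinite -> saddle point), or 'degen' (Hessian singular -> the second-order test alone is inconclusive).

Compute the Hessian H = grad^2 f:
  H = [[-8, -1], [-1, -4]]
Verify stationarity: grad f(x*) = H x* + g = (0, 0).
Eigenvalues of H: -8.2361, -3.7639.
Both eigenvalues < 0, so H is negative definite -> x* is a strict local max.

max


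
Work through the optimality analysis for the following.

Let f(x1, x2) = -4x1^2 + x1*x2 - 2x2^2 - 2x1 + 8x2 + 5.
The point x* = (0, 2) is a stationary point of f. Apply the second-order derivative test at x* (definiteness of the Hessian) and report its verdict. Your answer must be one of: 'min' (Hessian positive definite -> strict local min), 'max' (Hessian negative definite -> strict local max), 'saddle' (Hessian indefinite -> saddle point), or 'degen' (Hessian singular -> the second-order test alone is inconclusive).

Compute the Hessian H = grad^2 f:
  H = [[-8, 1], [1, -4]]
Verify stationarity: grad f(x*) = H x* + g = (0, 0).
Eigenvalues of H: -8.2361, -3.7639.
Both eigenvalues < 0, so H is negative definite -> x* is a strict local max.

max


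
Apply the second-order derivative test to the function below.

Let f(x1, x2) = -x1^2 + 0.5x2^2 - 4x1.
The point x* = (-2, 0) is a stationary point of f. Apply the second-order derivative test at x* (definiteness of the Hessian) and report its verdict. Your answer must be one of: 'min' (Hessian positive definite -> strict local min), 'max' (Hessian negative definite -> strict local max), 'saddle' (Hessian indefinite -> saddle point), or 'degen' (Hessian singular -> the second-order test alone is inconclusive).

Compute the Hessian H = grad^2 f:
  H = [[-2, 0], [0, 1]]
Verify stationarity: grad f(x*) = H x* + g = (0, 0).
Eigenvalues of H: -2, 1.
Eigenvalues have mixed signs, so H is indefinite -> x* is a saddle point.

saddle
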